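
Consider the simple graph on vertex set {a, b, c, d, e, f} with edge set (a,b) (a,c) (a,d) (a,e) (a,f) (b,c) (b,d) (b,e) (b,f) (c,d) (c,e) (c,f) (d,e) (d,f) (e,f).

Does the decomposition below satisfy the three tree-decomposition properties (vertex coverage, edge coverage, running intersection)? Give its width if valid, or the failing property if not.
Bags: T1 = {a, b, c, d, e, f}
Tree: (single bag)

Every vertex of G appears in some bag (union = {a, b, c, d, e, f}); every edge is covered by a bag; and for each vertex v the set of bags containing v is connected in the bag tree. The decomposition is therefore valid. The largest bag has 6 vertices, so the width is 5.

Yes; width 5.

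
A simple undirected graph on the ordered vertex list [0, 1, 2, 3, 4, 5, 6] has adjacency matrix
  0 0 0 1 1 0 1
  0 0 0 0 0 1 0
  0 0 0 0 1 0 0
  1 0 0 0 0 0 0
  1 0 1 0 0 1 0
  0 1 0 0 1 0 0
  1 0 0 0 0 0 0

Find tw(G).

1

A width-1 tree decomposition is:
Bags: B1 = {4, 5}  B2 = {0, 4}  B3 = {0, 6}  B4 = {1, 5}  B5 = {0, 3}  B6 = {2, 4}
Tree: B1–B2, B2–B3, B1–B4, B3–B5, B2–B6
The largest bag has 2 vertices, giving width 1; this decomposition certifies tw(G) ≤ 1. Any graph with an edge has treewidth ≥ 1, and G has the edge 4–5. Combining the bounds, tw(G) = 1.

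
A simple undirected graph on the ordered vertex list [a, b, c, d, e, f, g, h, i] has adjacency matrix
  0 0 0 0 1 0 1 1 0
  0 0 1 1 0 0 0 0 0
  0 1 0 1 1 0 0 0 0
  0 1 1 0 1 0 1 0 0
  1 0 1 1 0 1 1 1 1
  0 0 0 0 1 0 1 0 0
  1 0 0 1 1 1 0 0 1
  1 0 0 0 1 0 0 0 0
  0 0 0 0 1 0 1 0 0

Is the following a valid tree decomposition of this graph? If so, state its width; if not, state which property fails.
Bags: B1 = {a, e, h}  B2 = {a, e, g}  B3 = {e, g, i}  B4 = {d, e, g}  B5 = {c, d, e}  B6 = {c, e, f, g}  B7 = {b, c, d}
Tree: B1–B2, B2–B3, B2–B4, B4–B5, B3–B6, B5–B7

A tree decomposition must satisfy three properties: every vertex lies in some bag; for every edge, both endpoints lie together in some bag; and for every vertex, the bags containing it form a connected subtree. Here bags containing vertex c are not connected in the tree, so the decomposition is invalid.

No — bags containing vertex c are not connected in the tree.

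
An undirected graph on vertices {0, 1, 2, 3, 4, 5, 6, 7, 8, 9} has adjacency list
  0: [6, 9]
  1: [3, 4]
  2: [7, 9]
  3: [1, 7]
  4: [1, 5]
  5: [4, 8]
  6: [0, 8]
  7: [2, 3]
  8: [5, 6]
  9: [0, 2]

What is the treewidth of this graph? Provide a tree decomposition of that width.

The largest bag has 3 vertices, giving width 2; this decomposition certifies tw(G) ≤ 2. The edges 3–1–4–5–8–6–0–9–2–7–3 form a cycle, so G is not a tree and its treewidth is at least 2. Therefore the treewidth is 2.

Treewidth 2.
One such decomposition:
Bags: B1 = {1, 3, 4}  B2 = {3, 4, 5}  B3 = {3, 5, 8}  B4 = {3, 6, 8}  B5 = {0, 3, 6}  B6 = {0, 3, 9}  B7 = {2, 3, 9}  B8 = {2, 3, 7}
Tree: B1–B2, B2–B3, B3–B4, B4–B5, B5–B6, B6–B7, B7–B8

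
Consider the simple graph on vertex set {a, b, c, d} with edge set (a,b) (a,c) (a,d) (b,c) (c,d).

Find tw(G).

A width-2 tree decomposition is:
Bags: B1 = {a, b, c}  B2 = {a, c, d}
Tree: B1–B2
Each bag holds 3 vertices, so the decomposition has width 2, which upper-bounds the treewidth. On the other hand G contains the 3-clique {a, c, d}. A clique must lie in a single bag of any decomposition, so no decomposition can have width below 2. Combining the bounds, tw(G) = 2.

2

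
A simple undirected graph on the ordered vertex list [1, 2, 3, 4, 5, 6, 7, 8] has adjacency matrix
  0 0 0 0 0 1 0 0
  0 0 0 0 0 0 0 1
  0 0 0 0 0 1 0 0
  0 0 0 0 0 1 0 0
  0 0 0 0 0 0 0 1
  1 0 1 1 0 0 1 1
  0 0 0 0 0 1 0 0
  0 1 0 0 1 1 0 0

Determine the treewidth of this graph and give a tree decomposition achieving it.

Treewidth 1.
Bags: B1 = {1, 6}  B2 = {6, 8}  B3 = {2, 8}  B4 = {5, 8}  B5 = {6, 7}  B6 = {3, 6}  B7 = {4, 6}
Tree: B1–B2, B2–B3, B2–B4, B1–B5, B1–B6, B5–B7

Each bag holds 2 vertices, so the decomposition has width 1, which upper-bounds the treewidth. Any graph with an edge has treewidth ≥ 1, and G has the edge 1–6. Combining the bounds, tw(G) = 1.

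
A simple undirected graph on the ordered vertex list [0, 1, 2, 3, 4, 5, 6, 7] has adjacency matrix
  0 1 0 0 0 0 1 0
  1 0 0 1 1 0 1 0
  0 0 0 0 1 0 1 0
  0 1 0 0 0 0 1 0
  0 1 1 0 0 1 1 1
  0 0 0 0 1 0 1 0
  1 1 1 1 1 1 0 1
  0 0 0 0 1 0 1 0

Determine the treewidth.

2

A width-2 tree decomposition is:
Bags: B1 = {2, 4, 6}  B2 = {4, 5, 6}  B3 = {1, 4, 6}  B4 = {4, 6, 7}  B5 = {1, 3, 6}  B6 = {0, 1, 6}
Tree: B1–B2, B1–B3, B2–B4, B3–B5, B3–B6
Every bag has size at most 3, so the width is 3 − 1 = 2 and tw(G) ≤ 2. Conversely, {0, 1, 6} is a clique of size 3, and the vertices of any clique must share a bag in every tree decomposition; so some bag has ≥ 3 vertices and tw(G) ≥ 2. Combining the bounds, tw(G) = 2.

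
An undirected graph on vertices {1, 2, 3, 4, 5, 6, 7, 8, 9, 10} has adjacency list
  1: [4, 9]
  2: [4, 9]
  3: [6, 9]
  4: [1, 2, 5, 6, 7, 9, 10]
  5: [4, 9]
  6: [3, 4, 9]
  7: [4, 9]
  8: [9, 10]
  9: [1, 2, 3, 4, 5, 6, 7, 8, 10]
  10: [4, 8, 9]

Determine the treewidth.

A width-2 tree decomposition is:
Bags: B1 = {3, 6, 9}  B2 = {4, 6, 9}  B3 = {1, 4, 9}  B4 = {4, 5, 9}  B5 = {4, 9, 10}  B6 = {2, 4, 9}  B7 = {8, 9, 10}  B8 = {4, 7, 9}
Tree: B1–B2, B2–B3, B3–B4, B2–B5, B4–B6, B5–B7, B6–B8
The largest bag has 3 vertices, giving width 2; this decomposition certifies tw(G) ≤ 2. Conversely, {8, 9, 10} is a clique of size 3, and the vertices of any clique must share a bag in every tree decomposition; so some bag has ≥ 3 vertices and tw(G) ≥ 2. Hence tw(G) = 2 exactly.

2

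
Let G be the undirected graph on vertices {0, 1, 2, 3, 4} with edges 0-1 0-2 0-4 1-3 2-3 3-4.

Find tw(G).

2

A width-2 tree decomposition is:
Bags: B1 = {0, 2, 3}  B2 = {0, 1, 3}  B3 = {0, 3, 4}
Tree: B1–B2, B2–B3
Every bag has size at most 3, so the width is 3 − 1 = 2 and tw(G) ≤ 2. For the lower bound, G contains the cycle 0–2–3–1–0, so G is not a forest; only forests have treewidth ≤ 1, hence tw(G) ≥ 2. Therefore the treewidth is 2.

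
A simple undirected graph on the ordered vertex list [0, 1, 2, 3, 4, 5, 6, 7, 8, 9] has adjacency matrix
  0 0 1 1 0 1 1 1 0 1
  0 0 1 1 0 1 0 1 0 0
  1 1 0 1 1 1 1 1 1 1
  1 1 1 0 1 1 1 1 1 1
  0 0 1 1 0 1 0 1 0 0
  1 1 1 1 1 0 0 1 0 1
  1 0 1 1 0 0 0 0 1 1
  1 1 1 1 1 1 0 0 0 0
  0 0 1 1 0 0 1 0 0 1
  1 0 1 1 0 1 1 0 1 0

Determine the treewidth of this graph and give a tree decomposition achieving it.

Treewidth 4.
One optimal decomposition is:
Bags: B1 = {0, 2, 3, 5, 9}  B2 = {0, 2, 3, 5, 7}  B3 = {2, 3, 4, 5, 7}  B4 = {0, 2, 3, 6, 9}  B5 = {2, 3, 6, 8, 9}  B6 = {1, 2, 3, 5, 7}
Tree: B1–B2, B2–B3, B1–B4, B4–B5, B2–B6

Each bag holds 5 vertices, so the decomposition has width 4, which upper-bounds the treewidth. On the other hand G contains the 5-clique {2, 3, 6, 8, 9}. A clique must lie in a single bag of any decomposition, so no decomposition can have width below 4. Combining the bounds, tw(G) = 4.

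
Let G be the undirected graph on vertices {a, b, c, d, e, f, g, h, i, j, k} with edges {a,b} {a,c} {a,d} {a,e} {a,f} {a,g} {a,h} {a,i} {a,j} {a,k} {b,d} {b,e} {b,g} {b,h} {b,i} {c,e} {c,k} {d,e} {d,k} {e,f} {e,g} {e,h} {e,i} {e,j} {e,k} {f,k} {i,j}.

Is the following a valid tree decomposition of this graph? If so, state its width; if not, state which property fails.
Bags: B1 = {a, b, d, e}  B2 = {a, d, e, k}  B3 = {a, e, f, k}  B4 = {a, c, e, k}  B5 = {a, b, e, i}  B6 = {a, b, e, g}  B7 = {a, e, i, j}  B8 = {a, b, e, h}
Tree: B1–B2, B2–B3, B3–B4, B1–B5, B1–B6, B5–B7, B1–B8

Yes; width 3.

Vertex coverage: the bags together contain {a, b, c, d, e, f, g, h, i, j, k}, the full vertex set. Edge coverage: each edge of G has both endpoints in at least one bag. Running intersection: for every vertex, the bags containing it form a connected subtree. All three properties hold, so this is a valid tree decomposition of width max|bag| − 1 = 3, and hence tw(G) ≤ 3.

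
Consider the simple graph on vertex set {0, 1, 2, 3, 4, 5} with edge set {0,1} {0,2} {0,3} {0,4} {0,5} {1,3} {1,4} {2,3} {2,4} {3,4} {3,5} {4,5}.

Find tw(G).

3

A width-3 tree decomposition is:
Bags: B1 = {0, 2, 3, 4}  B2 = {0, 1, 3, 4}  B3 = {0, 3, 4, 5}
Tree: B1–B2, B1–B3
The largest bag has 4 vertices, giving width 3; this decomposition certifies tw(G) ≤ 3. For the lower bound, the 4 vertices {0, 1, 3, 4} are pairwise adjacent, and any tree decomposition puts a clique entirely inside one bag — forcing width ≥ 3. The upper and lower bounds meet at 3, so that is the treewidth.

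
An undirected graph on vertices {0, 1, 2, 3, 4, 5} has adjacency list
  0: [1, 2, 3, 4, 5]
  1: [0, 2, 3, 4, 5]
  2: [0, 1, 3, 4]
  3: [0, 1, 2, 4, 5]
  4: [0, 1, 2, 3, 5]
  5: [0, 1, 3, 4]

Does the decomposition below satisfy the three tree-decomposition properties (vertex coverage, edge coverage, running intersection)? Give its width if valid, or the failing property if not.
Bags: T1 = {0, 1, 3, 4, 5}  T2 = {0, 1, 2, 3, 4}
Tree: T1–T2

Yes; width 4.

Vertex coverage: the bags together contain {0, 1, 2, 3, 4, 5}, the full vertex set. Edge coverage: each edge of G has both endpoints in at least one bag. Running intersection: for every vertex, the bags containing it form a connected subtree. All three properties hold, so this is a valid tree decomposition of width max|bag| − 1 = 4, and hence tw(G) ≤ 4.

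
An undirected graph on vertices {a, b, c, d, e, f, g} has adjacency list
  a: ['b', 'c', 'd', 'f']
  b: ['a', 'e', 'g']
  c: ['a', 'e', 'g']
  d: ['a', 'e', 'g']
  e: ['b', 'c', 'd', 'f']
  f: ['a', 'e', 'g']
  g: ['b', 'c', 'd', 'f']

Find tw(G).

3

A width-3 tree decomposition is:
Bags: B1 = {a, e, f, g}  B2 = {a, c, e, g}  B3 = {a, b, e, g}  B4 = {a, d, e, g}
Tree: B1–B2, B2–B3, B3–B4
Every bag has size at most 4, so the width is 4 − 1 = 3 and tw(G) ≤ 3. For the lower bound: the 4 vertex sets {f,g}, {a,c}, {e}, {b} are disjoint, each induces a connected subgraph, and every pair is joined by at least one edge of G. Contracting each set to a single vertex therefore yields K_{4} as a minor, and since treewidth is minor-monotone, tw(G) ≥ tw(K_{4}) = 3. Therefore the treewidth is 3.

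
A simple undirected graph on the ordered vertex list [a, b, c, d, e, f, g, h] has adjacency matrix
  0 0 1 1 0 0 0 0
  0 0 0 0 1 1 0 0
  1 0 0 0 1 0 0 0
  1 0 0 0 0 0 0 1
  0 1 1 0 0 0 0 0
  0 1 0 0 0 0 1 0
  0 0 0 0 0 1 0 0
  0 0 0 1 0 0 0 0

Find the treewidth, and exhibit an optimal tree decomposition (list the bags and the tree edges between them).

Treewidth 1.
One optimal decomposition is:
Bags: B1 = {f, g}  B2 = {b, f}  B3 = {b, e}  B4 = {c, e}  B5 = {a, c}  B6 = {a, d}  B7 = {d, h}
Tree: B1–B2, B2–B3, B3–B4, B4–B5, B5–B6, B6–B7

The largest bag has 2 vertices, giving width 1; this decomposition certifies tw(G) ≤ 1. Any graph with an edge has treewidth ≥ 1, and G has the edge g–f. Therefore the treewidth is 1.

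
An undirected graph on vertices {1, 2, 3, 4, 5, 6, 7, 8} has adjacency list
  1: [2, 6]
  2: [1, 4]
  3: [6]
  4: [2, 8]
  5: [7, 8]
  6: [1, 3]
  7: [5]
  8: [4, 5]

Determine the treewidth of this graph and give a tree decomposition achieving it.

The largest bag has 2 vertices, giving width 1; this decomposition certifies tw(G) ≤ 1. Any graph with an edge has treewidth ≥ 1, and G has the edge 3–6. Therefore the treewidth is 1.

Treewidth 1.
Bags: B1 = {3, 6}  B2 = {1, 6}  B3 = {1, 2}  B4 = {2, 4}  B5 = {4, 8}  B6 = {5, 8}  B7 = {5, 7}
Tree: B1–B2, B2–B3, B3–B4, B4–B5, B5–B6, B6–B7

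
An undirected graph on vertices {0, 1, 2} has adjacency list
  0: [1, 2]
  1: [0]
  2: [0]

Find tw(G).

1

A width-1 tree decomposition is:
Bags: B1 = {0, 1}  B2 = {0, 2}
Tree: B1–B2
Every bag has size at most 2, so the width is 2 − 1 = 1 and tw(G) ≤ 1. G has an edge, so its treewidth is at least 1. Hence tw(G) = 1 exactly.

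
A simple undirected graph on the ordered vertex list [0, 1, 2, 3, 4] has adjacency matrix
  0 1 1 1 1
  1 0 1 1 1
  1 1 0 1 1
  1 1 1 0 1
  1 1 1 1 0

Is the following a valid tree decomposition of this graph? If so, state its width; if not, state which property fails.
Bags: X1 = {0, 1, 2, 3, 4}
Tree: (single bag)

Checking the three conditions: (i) the bags cover all of {0, 1, 2, 3, 4}; (ii) for each edge, some bag contains both endpoints; (iii) the bags containing any fixed vertex form a subtree. All hold, so the decomposition is valid with width 5 − 1 = 4.

Yes; width 4.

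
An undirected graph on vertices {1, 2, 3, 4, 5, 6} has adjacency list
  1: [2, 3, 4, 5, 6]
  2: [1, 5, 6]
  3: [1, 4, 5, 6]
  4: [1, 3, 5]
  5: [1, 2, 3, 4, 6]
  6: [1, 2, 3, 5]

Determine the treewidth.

3

A width-3 tree decomposition is:
Bags: B1 = {1, 3, 5, 6}  B2 = {1, 2, 5, 6}  B3 = {1, 3, 4, 5}
Tree: B1–B2, B1–B3
The largest bag has 4 vertices, giving width 3; this decomposition certifies tw(G) ≤ 3. For the lower bound, the 4 vertices {1, 2, 5, 6} are pairwise adjacent, and any tree decomposition puts a clique entirely inside one bag — forcing width ≥ 3. Hence tw(G) = 3 exactly.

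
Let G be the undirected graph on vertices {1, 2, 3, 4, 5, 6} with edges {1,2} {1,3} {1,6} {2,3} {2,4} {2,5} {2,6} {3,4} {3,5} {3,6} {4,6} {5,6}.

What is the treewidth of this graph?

3

A width-3 tree decomposition is:
Bags: B1 = {2, 3, 5, 6}  B2 = {2, 3, 4, 6}  B3 = {1, 2, 3, 6}
Tree: B1–B2, B1–B3
Each bag holds 4 vertices, so the decomposition has width 3, which upper-bounds the treewidth. Conversely, {1, 2, 3, 6} is a clique of size 4, and the vertices of any clique must share a bag in every tree decomposition; so some bag has ≥ 4 vertices and tw(G) ≥ 3. Therefore the treewidth is 3.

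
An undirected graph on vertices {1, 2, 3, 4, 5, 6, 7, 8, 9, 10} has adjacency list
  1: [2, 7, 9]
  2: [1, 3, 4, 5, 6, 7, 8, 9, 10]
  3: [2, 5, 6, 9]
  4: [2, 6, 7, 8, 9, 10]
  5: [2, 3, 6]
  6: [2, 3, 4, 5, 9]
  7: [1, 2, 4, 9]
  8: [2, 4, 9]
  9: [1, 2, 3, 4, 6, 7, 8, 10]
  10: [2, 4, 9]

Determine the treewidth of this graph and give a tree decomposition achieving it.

The largest bag has 4 vertices, giving width 3; this decomposition certifies tw(G) ≤ 3. For the lower bound, the 4 vertices {1, 2, 7, 9} are pairwise adjacent, and any tree decomposition puts a clique entirely inside one bag — forcing width ≥ 3. Therefore the treewidth is 3.

Treewidth 3.
Bags: B1 = {2, 4, 7, 9}  B2 = {2, 4, 8, 9}  B3 = {1, 2, 7, 9}  B4 = {2, 4, 6, 9}  B5 = {2, 4, 9, 10}  B6 = {2, 3, 6, 9}  B7 = {2, 3, 5, 6}
Tree: B1–B2, B1–B3, B1–B4, B4–B5, B4–B6, B6–B7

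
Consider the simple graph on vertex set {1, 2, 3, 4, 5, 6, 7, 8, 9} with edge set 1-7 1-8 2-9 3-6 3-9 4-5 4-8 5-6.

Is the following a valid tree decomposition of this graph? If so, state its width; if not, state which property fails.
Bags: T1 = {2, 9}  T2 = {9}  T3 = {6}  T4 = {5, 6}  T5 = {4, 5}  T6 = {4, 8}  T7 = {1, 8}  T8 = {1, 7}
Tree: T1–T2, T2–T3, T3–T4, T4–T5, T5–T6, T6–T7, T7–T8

No — vertex 3 appears in no bag.

A tree decomposition must satisfy three properties: every vertex lies in some bag; for every edge, both endpoints lie together in some bag; and for every vertex, the bags containing it form a connected subtree. Here vertex 3 appears in no bag, so the decomposition is invalid.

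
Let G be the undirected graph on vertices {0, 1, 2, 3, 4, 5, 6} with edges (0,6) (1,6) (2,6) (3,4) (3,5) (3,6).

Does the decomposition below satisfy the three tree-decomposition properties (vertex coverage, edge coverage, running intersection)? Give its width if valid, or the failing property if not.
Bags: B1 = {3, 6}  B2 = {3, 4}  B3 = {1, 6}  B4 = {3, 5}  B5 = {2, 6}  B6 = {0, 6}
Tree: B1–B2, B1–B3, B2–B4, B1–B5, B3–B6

Yes; width 1.

Checking the three conditions: (i) the bags cover all of {0, 1, 2, 3, 4, 5, 6}; (ii) for each edge, some bag contains both endpoints; (iii) the bags containing any fixed vertex form a subtree. All hold, so the decomposition is valid with width 2 − 1 = 1.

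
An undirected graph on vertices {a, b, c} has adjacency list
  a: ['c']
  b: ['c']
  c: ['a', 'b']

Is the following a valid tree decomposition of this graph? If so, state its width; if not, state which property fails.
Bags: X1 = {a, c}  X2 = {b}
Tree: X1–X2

A tree decomposition must satisfy three properties: every vertex lies in some bag; for every edge, both endpoints lie together in some bag; and for every vertex, the bags containing it form a connected subtree. Here edge (c,b) lies in no bag, so the decomposition is invalid.

No — edge (c,b) lies in no bag.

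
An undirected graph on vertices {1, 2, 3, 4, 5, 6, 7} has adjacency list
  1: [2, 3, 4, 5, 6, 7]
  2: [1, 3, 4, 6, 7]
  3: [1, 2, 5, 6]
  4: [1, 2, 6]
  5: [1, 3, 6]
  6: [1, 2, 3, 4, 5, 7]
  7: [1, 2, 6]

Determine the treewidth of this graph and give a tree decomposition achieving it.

Treewidth 3.
Bags: B1 = {1, 2, 3, 6}  B2 = {1, 3, 5, 6}  B3 = {1, 2, 4, 6}  B4 = {1, 2, 6, 7}
Tree: B1–B2, B1–B3, B1–B4

Each bag holds 4 vertices, so the decomposition has width 3, which upper-bounds the treewidth. For the lower bound, the 4 vertices {1, 2, 3, 6} are pairwise adjacent, and any tree decomposition puts a clique entirely inside one bag — forcing width ≥ 3. Therefore the treewidth is 3.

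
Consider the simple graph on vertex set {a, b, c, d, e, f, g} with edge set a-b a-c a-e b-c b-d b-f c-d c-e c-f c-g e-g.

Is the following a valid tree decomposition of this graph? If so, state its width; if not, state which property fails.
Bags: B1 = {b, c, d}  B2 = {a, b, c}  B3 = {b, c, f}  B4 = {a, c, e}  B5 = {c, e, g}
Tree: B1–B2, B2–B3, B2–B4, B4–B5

Every vertex of G appears in some bag (union = {a, b, c, d, e, f, g}); every edge is covered by a bag; and for each vertex v the set of bags containing v is connected in the bag tree. The decomposition is therefore valid. The largest bag has 3 vertices, so the width is 2.

Yes; width 2.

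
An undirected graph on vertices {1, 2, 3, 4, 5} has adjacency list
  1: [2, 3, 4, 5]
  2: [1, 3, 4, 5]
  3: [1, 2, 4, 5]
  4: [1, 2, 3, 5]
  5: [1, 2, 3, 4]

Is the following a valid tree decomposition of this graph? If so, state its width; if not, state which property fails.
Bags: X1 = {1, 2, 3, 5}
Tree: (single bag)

No — vertex 4 appears in no bag.

A tree decomposition must satisfy three properties: every vertex lies in some bag; for every edge, both endpoints lie together in some bag; and for every vertex, the bags containing it form a connected subtree. Here vertex 4 appears in no bag, so the decomposition is invalid.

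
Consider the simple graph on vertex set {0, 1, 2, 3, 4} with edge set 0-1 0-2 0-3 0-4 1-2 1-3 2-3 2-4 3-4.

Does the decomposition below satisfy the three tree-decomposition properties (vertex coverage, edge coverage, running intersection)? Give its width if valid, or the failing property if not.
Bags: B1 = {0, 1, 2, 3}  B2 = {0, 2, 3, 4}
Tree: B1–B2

Every vertex of G appears in some bag (union = {0, 1, 2, 3, 4}); every edge is covered by a bag; and for each vertex v the set of bags containing v is connected in the bag tree. The decomposition is therefore valid. The largest bag has 4 vertices, so the width is 3.

Yes; width 3.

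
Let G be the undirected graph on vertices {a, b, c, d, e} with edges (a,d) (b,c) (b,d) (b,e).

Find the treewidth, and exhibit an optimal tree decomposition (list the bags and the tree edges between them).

Every bag has size at most 2, so the width is 2 − 1 = 1 and tw(G) ≤ 1. Since G has at least one edge (e.g. b–c), it is not an edgeless graph, so tw(G) ≥ 1. Combining the bounds, tw(G) = 1.

Treewidth 1.
One optimal decomposition is:
Bags: B1 = {b, c}  B2 = {b, d}  B3 = {a, d}  B4 = {b, e}
Tree: B1–B2, B2–B3, B1–B4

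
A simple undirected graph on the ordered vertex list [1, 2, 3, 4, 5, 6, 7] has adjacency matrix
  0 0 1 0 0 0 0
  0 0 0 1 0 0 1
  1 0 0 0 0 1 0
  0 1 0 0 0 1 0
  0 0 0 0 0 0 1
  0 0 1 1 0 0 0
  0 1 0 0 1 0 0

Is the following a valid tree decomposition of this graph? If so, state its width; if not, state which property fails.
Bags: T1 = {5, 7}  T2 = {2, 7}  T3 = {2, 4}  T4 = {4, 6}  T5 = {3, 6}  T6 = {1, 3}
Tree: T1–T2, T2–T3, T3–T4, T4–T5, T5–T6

Checking the three conditions: (i) the bags cover all of {1, 2, 3, 4, 5, 6, 7}; (ii) for each edge, some bag contains both endpoints; (iii) the bags containing any fixed vertex form a subtree. All hold, so the decomposition is valid with width 2 − 1 = 1.

Yes; width 1.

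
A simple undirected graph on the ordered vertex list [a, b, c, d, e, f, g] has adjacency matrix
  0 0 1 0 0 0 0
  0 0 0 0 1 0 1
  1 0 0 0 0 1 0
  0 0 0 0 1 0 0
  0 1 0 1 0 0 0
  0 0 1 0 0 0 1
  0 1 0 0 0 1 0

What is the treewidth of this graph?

1

A width-1 tree decomposition is:
Bags: B1 = {d, e}  B2 = {b, e}  B3 = {b, g}  B4 = {f, g}  B5 = {c, f}  B6 = {a, c}
Tree: B1–B2, B2–B3, B3–B4, B4–B5, B5–B6
Every bag has size at most 2, so the width is 2 − 1 = 1 and tw(G) ≤ 1. G has an edge, so its treewidth is at least 1. Hence tw(G) = 1 exactly.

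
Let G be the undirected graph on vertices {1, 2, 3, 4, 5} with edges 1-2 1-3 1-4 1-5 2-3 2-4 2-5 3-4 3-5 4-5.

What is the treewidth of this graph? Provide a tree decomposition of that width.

Treewidth 4.
One optimal decomposition is:
Bags: B1 = {1, 2, 3, 4, 5}
Tree: (single bag)

A single bag containing all 5 vertices is trivially a valid decomposition of width 4. Conversely, {1, 2, 3, 4, 5} is a clique of size 5, and the vertices of any clique must share a bag in every tree decomposition; so some bag has ≥ 5 vertices and tw(G) ≥ 4. Hence tw(G) = 4 exactly.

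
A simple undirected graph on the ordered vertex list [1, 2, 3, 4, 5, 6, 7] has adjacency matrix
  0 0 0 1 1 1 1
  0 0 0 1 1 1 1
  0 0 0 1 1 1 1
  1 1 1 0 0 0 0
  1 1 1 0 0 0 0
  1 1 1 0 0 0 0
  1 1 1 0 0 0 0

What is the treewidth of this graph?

3

A width-3 tree decomposition is:
Bags: B1 = {1, 2, 3, 7}  B2 = {1, 2, 3, 6}  B3 = {1, 2, 3, 4}  B4 = {1, 2, 3, 5}
Tree: B1–B2, B2–B3, B3–B4
Each bag holds 4 vertices, so the decomposition has width 3, which upper-bounds the treewidth. For the lower bound: the 4 vertex sets {3,7}, {1,6}, {2}, {4} are disjoint, each induces a connected subgraph, and every pair is joined by at least one edge of G. Contracting each set to a single vertex therefore yields K_{4} as a minor, and since treewidth is minor-monotone, tw(G) ≥ tw(K_{4}) = 3. The upper and lower bounds meet at 3, so that is the treewidth.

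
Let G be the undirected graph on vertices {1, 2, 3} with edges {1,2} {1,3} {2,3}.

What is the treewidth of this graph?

2

A width-2 tree decomposition is:
Bags: B1 = {1, 2, 3}
Tree: (single bag)
With just one bag of size 3, the width is 3 − 1 = 2, so tw(G) ≤ 2. For the lower bound, the 3 vertices {1, 2, 3} are pairwise adjacent, and any tree decomposition puts a clique entirely inside one bag — forcing width ≥ 2. Therefore the treewidth is 2.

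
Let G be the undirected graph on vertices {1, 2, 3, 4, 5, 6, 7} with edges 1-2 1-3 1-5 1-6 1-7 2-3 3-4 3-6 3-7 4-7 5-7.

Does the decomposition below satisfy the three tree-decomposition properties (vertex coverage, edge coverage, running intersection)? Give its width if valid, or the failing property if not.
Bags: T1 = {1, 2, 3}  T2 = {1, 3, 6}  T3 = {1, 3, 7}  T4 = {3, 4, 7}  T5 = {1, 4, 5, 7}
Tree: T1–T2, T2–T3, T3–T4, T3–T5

A tree decomposition must satisfy three properties: every vertex lies in some bag; for every edge, both endpoints lie together in some bag; and for every vertex, the bags containing it form a connected subtree. Here bags containing vertex 4 are not connected in the tree, so the decomposition is invalid.

No — bags containing vertex 4 are not connected in the tree.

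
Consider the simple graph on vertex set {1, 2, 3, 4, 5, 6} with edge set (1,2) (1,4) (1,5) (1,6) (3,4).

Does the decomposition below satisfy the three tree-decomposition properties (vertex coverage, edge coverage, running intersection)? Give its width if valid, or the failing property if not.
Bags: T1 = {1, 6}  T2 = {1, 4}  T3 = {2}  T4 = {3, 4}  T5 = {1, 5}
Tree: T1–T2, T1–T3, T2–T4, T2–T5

No — edge (1,2) lies in no bag.

A tree decomposition must satisfy three properties: every vertex lies in some bag; for every edge, both endpoints lie together in some bag; and for every vertex, the bags containing it form a connected subtree. Here edge (1,2) lies in no bag, so the decomposition is invalid.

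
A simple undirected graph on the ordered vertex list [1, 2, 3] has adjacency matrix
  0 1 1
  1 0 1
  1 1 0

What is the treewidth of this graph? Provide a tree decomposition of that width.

With just one bag of size 3, the width is 3 − 1 = 2, so tw(G) ≤ 2. On the other hand G contains the 3-clique {1, 2, 3}. A clique must lie in a single bag of any decomposition, so no decomposition can have width below 2. The upper and lower bounds meet at 2, so that is the treewidth.

Treewidth 2.
One such decomposition:
Bags: B1 = {1, 2, 3}
Tree: (single bag)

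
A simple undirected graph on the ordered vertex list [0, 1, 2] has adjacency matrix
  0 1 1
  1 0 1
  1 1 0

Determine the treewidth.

A width-2 tree decomposition is:
Bags: B1 = {0, 1, 2}
Tree: (single bag)
With just one bag of size 3, the width is 3 − 1 = 2, so tw(G) ≤ 2. On the other hand G contains the 3-clique {0, 1, 2}. A clique must lie in a single bag of any decomposition, so no decomposition can have width below 2. Therefore the treewidth is 2.

2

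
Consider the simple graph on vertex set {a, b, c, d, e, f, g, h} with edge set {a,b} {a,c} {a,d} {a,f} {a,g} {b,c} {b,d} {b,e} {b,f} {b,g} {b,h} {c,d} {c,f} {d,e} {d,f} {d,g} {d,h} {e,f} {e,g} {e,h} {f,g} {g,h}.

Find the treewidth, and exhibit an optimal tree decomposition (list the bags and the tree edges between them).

Treewidth 4.
One optimal decomposition is:
Bags: B1 = {a, b, d, f, g}  B2 = {b, d, e, f, g}  B3 = {b, d, e, g, h}  B4 = {a, b, c, d, f}
Tree: B1–B2, B2–B3, B1–B4

Each bag holds 5 vertices, so the decomposition has width 4, which upper-bounds the treewidth. Conversely, {b, d, e, g, h} is a clique of size 5, and the vertices of any clique must share a bag in every tree decomposition; so some bag has ≥ 5 vertices and tw(G) ≥ 4. Therefore the treewidth is 4.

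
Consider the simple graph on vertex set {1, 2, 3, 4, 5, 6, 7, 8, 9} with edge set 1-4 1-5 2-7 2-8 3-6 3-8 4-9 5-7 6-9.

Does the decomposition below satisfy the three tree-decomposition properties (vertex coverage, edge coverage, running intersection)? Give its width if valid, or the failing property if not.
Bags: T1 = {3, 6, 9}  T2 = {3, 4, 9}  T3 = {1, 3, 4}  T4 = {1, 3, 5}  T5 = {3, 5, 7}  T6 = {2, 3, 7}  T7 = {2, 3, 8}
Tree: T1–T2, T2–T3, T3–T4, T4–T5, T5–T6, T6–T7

Vertex coverage: the bags together contain {1, 2, 3, 4, 5, 6, 7, 8, 9}, the full vertex set. Edge coverage: each edge of G has both endpoints in at least one bag. Running intersection: for every vertex, the bags containing it form a connected subtree. All three properties hold, so this is a valid tree decomposition of width max|bag| − 1 = 2, and hence tw(G) ≤ 2.

Yes; width 2.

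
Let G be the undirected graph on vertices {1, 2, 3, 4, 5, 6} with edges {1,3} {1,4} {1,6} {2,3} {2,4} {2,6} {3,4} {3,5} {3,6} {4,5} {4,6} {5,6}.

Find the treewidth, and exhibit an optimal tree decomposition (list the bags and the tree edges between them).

Every bag has size at most 4, so the width is 4 − 1 = 3 and tw(G) ≤ 3. For the lower bound, the 4 vertices {1, 3, 4, 6} are pairwise adjacent, and any tree decomposition puts a clique entirely inside one bag — forcing width ≥ 3. Combining the bounds, tw(G) = 3.

Treewidth 3.
Bags: B1 = {2, 3, 4, 6}  B2 = {3, 4, 5, 6}  B3 = {1, 3, 4, 6}
Tree: B1–B2, B2–B3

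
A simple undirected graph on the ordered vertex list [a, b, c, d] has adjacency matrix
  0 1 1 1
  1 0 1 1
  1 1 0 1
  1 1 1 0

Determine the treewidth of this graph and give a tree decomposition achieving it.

Treewidth 3.
One optimal decomposition is:
Bags: B1 = {a, b, c, d}
Tree: (single bag)

A single bag containing all 4 vertices is trivially a valid decomposition of width 3. On the other hand G contains the 4-clique {a, b, c, d}. A clique must lie in a single bag of any decomposition, so no decomposition can have width below 3. Combining the bounds, tw(G) = 3.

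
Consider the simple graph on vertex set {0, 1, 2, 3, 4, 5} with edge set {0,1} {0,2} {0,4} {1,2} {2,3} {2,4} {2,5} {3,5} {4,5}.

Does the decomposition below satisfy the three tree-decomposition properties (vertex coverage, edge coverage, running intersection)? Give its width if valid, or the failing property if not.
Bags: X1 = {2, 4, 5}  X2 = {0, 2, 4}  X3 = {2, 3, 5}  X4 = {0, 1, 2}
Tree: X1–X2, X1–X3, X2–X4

Every vertex of G appears in some bag (union = {0, 1, 2, 3, 4, 5}); every edge is covered by a bag; and for each vertex v the set of bags containing v is connected in the bag tree. The decomposition is therefore valid. The largest bag has 3 vertices, so the width is 2.

Yes; width 2.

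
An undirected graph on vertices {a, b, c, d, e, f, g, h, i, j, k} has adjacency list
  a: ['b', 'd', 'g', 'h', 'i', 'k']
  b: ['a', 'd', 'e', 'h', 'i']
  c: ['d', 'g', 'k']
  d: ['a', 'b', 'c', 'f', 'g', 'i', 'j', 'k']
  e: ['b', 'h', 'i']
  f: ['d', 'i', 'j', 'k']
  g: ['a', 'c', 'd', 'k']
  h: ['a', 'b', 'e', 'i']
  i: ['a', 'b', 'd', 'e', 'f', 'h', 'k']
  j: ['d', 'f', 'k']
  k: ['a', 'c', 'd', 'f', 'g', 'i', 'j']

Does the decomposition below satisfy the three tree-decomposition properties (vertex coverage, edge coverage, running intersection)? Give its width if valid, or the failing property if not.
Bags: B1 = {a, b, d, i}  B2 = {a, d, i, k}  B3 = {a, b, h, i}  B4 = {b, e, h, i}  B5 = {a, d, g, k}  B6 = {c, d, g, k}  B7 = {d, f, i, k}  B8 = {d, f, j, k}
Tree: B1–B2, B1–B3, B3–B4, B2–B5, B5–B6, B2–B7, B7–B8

Yes; width 3.

Every vertex of G appears in some bag (union = {a, b, c, d, e, f, g, h, i, j, k}); every edge is covered by a bag; and for each vertex v the set of bags containing v is connected in the bag tree. The decomposition is therefore valid. The largest bag has 4 vertices, so the width is 3.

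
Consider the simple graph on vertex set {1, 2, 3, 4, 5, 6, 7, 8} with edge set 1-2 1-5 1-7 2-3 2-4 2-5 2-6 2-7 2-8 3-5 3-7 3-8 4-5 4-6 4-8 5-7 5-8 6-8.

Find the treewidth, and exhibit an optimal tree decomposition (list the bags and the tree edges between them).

Treewidth 3.
Bags: B1 = {2, 3, 5, 7}  B2 = {2, 3, 5, 8}  B3 = {2, 4, 5, 8}  B4 = {2, 4, 6, 8}  B5 = {1, 2, 5, 7}
Tree: B1–B2, B2–B3, B3–B4, B1–B5

Every bag has size at most 4, so the width is 4 − 1 = 3 and tw(G) ≤ 3. For the lower bound, the 4 vertices {1, 2, 5, 7} are pairwise adjacent, and any tree decomposition puts a clique entirely inside one bag — forcing width ≥ 3. Therefore the treewidth is 3.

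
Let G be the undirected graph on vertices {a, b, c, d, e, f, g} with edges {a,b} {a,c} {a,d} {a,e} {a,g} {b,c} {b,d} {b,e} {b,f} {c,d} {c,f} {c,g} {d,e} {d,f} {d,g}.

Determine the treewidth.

3

A width-3 tree decomposition is:
Bags: B1 = {a, c, d, g}  B2 = {a, b, c, d}  B3 = {a, b, d, e}  B4 = {b, c, d, f}
Tree: B1–B2, B2–B3, B2–B4
Every bag has size at most 4, so the width is 4 − 1 = 3 and tw(G) ≤ 3. For the lower bound, the 4 vertices {a, c, d, g} are pairwise adjacent, and any tree decomposition puts a clique entirely inside one bag — forcing width ≥ 3. Hence tw(G) = 3 exactly.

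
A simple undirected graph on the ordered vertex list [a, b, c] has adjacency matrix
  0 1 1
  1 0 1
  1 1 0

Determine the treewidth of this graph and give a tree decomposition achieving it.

Treewidth 2.
Bags: B1 = {a, b, c}
Tree: (single bag)

A single bag containing all 3 vertices is trivially a valid decomposition of width 2. For the lower bound, the 3 vertices {a, b, c} are pairwise adjacent, and any tree decomposition puts a clique entirely inside one bag — forcing width ≥ 2. Combining the bounds, tw(G) = 2.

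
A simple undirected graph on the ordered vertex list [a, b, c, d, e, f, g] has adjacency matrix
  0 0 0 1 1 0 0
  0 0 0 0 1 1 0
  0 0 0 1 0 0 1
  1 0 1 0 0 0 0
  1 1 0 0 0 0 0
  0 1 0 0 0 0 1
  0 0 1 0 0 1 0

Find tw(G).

A width-2 tree decomposition is:
Bags: B1 = {a, c, d}  B2 = {a, c, g}  B3 = {a, f, g}  B4 = {a, b, f}  B5 = {a, b, e}
Tree: B1–B2, B2–B3, B3–B4, B4–B5
Each bag holds 3 vertices, so the decomposition has width 2, which upper-bounds the treewidth. For the lower bound, G contains the cycle a–d–c–g–f–b–e–a, so G is not a forest; only forests have treewidth ≤ 1, hence tw(G) ≥ 2. The upper and lower bounds meet at 2, so that is the treewidth.

2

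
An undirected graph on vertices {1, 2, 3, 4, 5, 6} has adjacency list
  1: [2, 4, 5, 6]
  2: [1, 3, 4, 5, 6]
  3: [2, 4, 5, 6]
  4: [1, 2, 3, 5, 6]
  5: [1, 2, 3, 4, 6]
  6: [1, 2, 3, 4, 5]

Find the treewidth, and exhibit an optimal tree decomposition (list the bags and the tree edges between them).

Each bag holds 5 vertices, so the decomposition has width 4, which upper-bounds the treewidth. Conversely, {1, 2, 4, 5, 6} is a clique of size 5, and the vertices of any clique must share a bag in every tree decomposition; so some bag has ≥ 5 vertices and tw(G) ≥ 4. The upper and lower bounds meet at 4, so that is the treewidth.

Treewidth 4.
One such decomposition:
Bags: B1 = {2, 3, 4, 5, 6}  B2 = {1, 2, 4, 5, 6}
Tree: B1–B2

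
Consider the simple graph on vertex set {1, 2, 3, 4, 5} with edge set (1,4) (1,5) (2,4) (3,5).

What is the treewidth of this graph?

A width-1 tree decomposition is:
Bags: B1 = {2, 4}  B2 = {1, 4}  B3 = {1, 5}  B4 = {3, 5}
Tree: B1–B2, B2–B3, B3–B4
The largest bag has 2 vertices, giving width 1; this decomposition certifies tw(G) ≤ 1. Any graph with an edge has treewidth ≥ 1, and G has the edge 2–4. Hence tw(G) = 1 exactly.

1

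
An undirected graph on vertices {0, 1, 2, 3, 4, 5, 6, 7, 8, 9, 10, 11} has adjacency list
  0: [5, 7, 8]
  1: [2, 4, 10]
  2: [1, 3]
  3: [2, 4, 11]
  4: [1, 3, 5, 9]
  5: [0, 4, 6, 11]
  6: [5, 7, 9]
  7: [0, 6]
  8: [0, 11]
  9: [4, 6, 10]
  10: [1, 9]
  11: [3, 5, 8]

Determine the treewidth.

A width-3 tree decomposition is:
Bags: B1 = {1, 2, 9, 10}  B2 = {1, 2, 4, 9}  B3 = {2, 3, 4, 9}  B4 = {3, 4, 6, 9}  B5 = {3, 4, 5, 6}  B6 = {3, 5, 6, 11}  B7 = {5, 6, 7, 11}  B8 = {0, 5, 7, 11}  B9 = {0, 7, 8, 11}
Tree: B1–B2, B2–B3, B3–B4, B4–B5, B5–B6, B6–B7, B7–B8, B8–B9
The largest bag has 4 vertices, giving width 3; this decomposition certifies tw(G) ≤ 3. For the lower bound: the 4 vertex sets {1,2,10}, {9}, {4}, {3,5,6,11} are disjoint, each induces a connected subgraph, and every pair is joined by at least one edge of G. Contracting each set to a single vertex therefore yields K_{4} as a minor, and since treewidth is minor-monotone, tw(G) ≥ tw(K_{4}) = 3. Therefore the treewidth is 3.

3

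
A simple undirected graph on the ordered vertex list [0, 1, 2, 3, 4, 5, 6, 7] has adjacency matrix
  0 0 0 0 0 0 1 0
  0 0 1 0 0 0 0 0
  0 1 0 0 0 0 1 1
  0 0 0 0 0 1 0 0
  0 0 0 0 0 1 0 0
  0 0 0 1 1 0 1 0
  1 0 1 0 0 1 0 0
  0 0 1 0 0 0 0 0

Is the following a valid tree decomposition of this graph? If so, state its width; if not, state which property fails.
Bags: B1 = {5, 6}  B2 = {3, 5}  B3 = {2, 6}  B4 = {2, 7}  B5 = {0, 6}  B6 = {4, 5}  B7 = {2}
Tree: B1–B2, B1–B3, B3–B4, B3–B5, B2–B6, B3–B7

A tree decomposition must satisfy three properties: every vertex lies in some bag; for every edge, both endpoints lie together in some bag; and for every vertex, the bags containing it form a connected subtree. Here vertex 1 appears in no bag, so the decomposition is invalid.

No — vertex 1 appears in no bag.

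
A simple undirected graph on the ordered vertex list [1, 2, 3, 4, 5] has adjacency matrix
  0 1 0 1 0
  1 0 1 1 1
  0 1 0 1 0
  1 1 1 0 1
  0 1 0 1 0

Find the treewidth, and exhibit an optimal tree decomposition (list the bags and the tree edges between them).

The largest bag has 3 vertices, giving width 2; this decomposition certifies tw(G) ≤ 2. On the other hand G contains the 3-clique {1, 2, 4}. A clique must lie in a single bag of any decomposition, so no decomposition can have width below 2. Hence tw(G) = 2 exactly.

Treewidth 2.
One such decomposition:
Bags: B1 = {2, 4, 5}  B2 = {2, 3, 4}  B3 = {1, 2, 4}
Tree: B1–B2, B2–B3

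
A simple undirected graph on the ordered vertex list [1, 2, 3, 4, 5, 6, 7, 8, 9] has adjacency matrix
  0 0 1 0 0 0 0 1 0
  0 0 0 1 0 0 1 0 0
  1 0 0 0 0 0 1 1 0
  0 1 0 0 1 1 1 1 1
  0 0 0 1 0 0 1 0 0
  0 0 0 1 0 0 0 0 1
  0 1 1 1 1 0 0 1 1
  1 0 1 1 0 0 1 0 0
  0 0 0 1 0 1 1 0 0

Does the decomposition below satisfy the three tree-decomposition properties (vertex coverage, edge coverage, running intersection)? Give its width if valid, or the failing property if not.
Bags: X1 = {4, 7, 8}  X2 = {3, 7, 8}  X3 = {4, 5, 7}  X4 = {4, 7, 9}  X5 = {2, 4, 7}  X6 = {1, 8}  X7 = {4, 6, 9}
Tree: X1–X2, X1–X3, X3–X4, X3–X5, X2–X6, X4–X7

A tree decomposition must satisfy three properties: every vertex lies in some bag; for every edge, both endpoints lie together in some bag; and for every vertex, the bags containing it form a connected subtree. Here edge (3,1) lies in no bag, so the decomposition is invalid.

No — edge (3,1) lies in no bag.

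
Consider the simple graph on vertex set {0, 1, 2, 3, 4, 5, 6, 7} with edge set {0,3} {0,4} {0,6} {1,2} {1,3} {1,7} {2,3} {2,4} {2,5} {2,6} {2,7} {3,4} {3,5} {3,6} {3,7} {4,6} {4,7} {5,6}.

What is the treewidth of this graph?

3

A width-3 tree decomposition is:
Bags: B1 = {2, 3, 5, 6}  B2 = {2, 3, 4, 6}  B3 = {2, 3, 4, 7}  B4 = {1, 2, 3, 7}  B5 = {0, 3, 4, 6}
Tree: B1–B2, B2–B3, B3–B4, B2–B5
Each bag holds 4 vertices, so the decomposition has width 3, which upper-bounds the treewidth. On the other hand G contains the 4-clique {0, 3, 4, 6}. A clique must lie in a single bag of any decomposition, so no decomposition can have width below 3. Hence tw(G) = 3 exactly.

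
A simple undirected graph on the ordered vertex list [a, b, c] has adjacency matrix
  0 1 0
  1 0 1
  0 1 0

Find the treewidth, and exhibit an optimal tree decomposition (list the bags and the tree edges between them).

The largest bag has 2 vertices, giving width 1; this decomposition certifies tw(G) ≤ 1. Any graph with an edge has treewidth ≥ 1, and G has the edge b–c. The upper and lower bounds meet at 1, so that is the treewidth.

Treewidth 1.
One such decomposition:
Bags: B1 = {b, c}  B2 = {a, b}
Tree: B1–B2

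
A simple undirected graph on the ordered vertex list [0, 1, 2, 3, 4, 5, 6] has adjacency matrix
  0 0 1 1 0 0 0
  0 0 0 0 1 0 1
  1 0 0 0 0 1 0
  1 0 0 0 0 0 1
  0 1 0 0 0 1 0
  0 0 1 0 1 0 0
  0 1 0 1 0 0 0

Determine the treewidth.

A width-2 tree decomposition is:
Bags: B1 = {0, 3, 6}  B2 = {0, 2, 6}  B3 = {2, 5, 6}  B4 = {4, 5, 6}  B5 = {1, 4, 6}
Tree: B1–B2, B2–B3, B3–B4, B4–B5
Each bag holds 3 vertices, so the decomposition has width 2, which upper-bounds the treewidth. Since 6–3–0–2–5–4–1–6 is a cycle in G, G is not acyclic. Forests are exactly the graphs of treewidth ≤ 1, so tw(G) ≥ 2. Hence tw(G) = 2 exactly.

2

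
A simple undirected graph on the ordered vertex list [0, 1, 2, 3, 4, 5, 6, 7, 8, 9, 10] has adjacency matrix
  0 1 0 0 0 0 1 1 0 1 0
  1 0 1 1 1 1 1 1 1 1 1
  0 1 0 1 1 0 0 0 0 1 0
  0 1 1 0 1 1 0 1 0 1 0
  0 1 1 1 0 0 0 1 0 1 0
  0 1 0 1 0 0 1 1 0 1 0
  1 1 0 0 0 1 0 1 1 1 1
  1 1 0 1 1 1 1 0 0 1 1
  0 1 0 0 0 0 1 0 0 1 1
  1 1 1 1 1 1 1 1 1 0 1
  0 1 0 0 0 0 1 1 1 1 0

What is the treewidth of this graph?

4

A width-4 tree decomposition is:
Bags: B1 = {1, 6, 7, 9, 10}  B2 = {1, 5, 6, 7, 9}  B3 = {1, 3, 5, 7, 9}  B4 = {1, 3, 4, 7, 9}  B5 = {1, 2, 3, 4, 9}  B6 = {1, 6, 8, 9, 10}  B7 = {0, 1, 6, 7, 9}
Tree: B1–B2, B2–B3, B3–B4, B4–B5, B1–B6, B2–B7
Each bag holds 5 vertices, so the decomposition has width 4, which upper-bounds the treewidth. For the lower bound, the 5 vertices {1, 6, 8, 9, 10} are pairwise adjacent, and any tree decomposition puts a clique entirely inside one bag — forcing width ≥ 4. Therefore the treewidth is 4.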